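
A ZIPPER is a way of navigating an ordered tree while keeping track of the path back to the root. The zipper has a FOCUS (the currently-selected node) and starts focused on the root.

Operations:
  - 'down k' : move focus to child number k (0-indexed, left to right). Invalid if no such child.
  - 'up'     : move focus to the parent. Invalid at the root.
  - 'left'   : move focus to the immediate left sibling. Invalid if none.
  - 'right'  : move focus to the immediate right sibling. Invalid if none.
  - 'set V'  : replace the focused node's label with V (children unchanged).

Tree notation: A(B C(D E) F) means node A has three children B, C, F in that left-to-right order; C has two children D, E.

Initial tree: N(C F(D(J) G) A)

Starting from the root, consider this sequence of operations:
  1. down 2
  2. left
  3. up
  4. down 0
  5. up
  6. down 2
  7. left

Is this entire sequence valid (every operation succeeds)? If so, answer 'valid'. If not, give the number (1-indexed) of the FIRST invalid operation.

Step 1 (down 2): focus=A path=2 depth=1 children=[] left=['C', 'F'] right=[] parent=N
Step 2 (left): focus=F path=1 depth=1 children=['D', 'G'] left=['C'] right=['A'] parent=N
Step 3 (up): focus=N path=root depth=0 children=['C', 'F', 'A'] (at root)
Step 4 (down 0): focus=C path=0 depth=1 children=[] left=[] right=['F', 'A'] parent=N
Step 5 (up): focus=N path=root depth=0 children=['C', 'F', 'A'] (at root)
Step 6 (down 2): focus=A path=2 depth=1 children=[] left=['C', 'F'] right=[] parent=N
Step 7 (left): focus=F path=1 depth=1 children=['D', 'G'] left=['C'] right=['A'] parent=N

Answer: valid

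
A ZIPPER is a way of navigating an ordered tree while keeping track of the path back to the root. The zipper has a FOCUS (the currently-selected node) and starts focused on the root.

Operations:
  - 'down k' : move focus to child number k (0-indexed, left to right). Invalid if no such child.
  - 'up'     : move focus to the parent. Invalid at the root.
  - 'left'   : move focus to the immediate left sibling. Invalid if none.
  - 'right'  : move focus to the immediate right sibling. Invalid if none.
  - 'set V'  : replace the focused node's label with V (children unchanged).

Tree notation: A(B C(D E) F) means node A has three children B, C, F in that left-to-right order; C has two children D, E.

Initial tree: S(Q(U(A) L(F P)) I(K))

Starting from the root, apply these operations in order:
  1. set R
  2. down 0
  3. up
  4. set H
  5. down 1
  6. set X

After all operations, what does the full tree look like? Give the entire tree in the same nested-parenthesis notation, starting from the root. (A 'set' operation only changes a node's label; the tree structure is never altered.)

Answer: H(Q(U(A) L(F P)) X(K))

Derivation:
Step 1 (set R): focus=R path=root depth=0 children=['Q', 'I'] (at root)
Step 2 (down 0): focus=Q path=0 depth=1 children=['U', 'L'] left=[] right=['I'] parent=R
Step 3 (up): focus=R path=root depth=0 children=['Q', 'I'] (at root)
Step 4 (set H): focus=H path=root depth=0 children=['Q', 'I'] (at root)
Step 5 (down 1): focus=I path=1 depth=1 children=['K'] left=['Q'] right=[] parent=H
Step 6 (set X): focus=X path=1 depth=1 children=['K'] left=['Q'] right=[] parent=H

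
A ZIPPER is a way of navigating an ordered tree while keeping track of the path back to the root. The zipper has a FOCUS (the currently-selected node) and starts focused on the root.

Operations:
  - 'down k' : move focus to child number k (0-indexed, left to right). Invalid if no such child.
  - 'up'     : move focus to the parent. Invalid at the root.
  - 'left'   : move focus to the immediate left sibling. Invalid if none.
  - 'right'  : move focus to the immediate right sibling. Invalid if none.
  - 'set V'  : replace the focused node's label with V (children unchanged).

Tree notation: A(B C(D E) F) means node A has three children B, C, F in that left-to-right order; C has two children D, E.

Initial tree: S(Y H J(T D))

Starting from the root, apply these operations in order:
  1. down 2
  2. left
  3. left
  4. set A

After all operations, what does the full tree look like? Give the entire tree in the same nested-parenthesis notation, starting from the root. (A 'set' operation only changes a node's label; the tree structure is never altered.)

Step 1 (down 2): focus=J path=2 depth=1 children=['T', 'D'] left=['Y', 'H'] right=[] parent=S
Step 2 (left): focus=H path=1 depth=1 children=[] left=['Y'] right=['J'] parent=S
Step 3 (left): focus=Y path=0 depth=1 children=[] left=[] right=['H', 'J'] parent=S
Step 4 (set A): focus=A path=0 depth=1 children=[] left=[] right=['H', 'J'] parent=S

Answer: S(A H J(T D))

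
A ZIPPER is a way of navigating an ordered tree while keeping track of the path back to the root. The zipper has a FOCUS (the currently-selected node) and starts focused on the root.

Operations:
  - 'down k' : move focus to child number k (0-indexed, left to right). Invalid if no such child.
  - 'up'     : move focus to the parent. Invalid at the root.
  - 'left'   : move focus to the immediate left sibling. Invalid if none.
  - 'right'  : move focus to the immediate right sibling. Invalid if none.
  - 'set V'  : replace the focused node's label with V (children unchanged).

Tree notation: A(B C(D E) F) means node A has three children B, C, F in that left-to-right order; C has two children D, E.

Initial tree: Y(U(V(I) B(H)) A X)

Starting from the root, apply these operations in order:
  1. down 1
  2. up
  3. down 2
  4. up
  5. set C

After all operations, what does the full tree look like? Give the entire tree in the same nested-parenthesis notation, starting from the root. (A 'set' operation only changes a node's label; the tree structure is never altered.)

Answer: C(U(V(I) B(H)) A X)

Derivation:
Step 1 (down 1): focus=A path=1 depth=1 children=[] left=['U'] right=['X'] parent=Y
Step 2 (up): focus=Y path=root depth=0 children=['U', 'A', 'X'] (at root)
Step 3 (down 2): focus=X path=2 depth=1 children=[] left=['U', 'A'] right=[] parent=Y
Step 4 (up): focus=Y path=root depth=0 children=['U', 'A', 'X'] (at root)
Step 5 (set C): focus=C path=root depth=0 children=['U', 'A', 'X'] (at root)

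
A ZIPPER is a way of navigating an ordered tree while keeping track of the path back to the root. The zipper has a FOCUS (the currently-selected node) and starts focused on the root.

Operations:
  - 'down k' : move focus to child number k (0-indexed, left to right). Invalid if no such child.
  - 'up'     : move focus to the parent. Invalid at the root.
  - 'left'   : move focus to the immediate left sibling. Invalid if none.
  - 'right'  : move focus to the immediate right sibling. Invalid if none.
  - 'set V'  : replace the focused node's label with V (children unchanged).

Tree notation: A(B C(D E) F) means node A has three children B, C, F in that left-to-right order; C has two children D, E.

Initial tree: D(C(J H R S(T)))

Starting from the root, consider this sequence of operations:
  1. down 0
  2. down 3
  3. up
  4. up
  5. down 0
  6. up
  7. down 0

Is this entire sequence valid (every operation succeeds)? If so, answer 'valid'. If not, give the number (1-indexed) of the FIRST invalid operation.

Step 1 (down 0): focus=C path=0 depth=1 children=['J', 'H', 'R', 'S'] left=[] right=[] parent=D
Step 2 (down 3): focus=S path=0/3 depth=2 children=['T'] left=['J', 'H', 'R'] right=[] parent=C
Step 3 (up): focus=C path=0 depth=1 children=['J', 'H', 'R', 'S'] left=[] right=[] parent=D
Step 4 (up): focus=D path=root depth=0 children=['C'] (at root)
Step 5 (down 0): focus=C path=0 depth=1 children=['J', 'H', 'R', 'S'] left=[] right=[] parent=D
Step 6 (up): focus=D path=root depth=0 children=['C'] (at root)
Step 7 (down 0): focus=C path=0 depth=1 children=['J', 'H', 'R', 'S'] left=[] right=[] parent=D

Answer: valid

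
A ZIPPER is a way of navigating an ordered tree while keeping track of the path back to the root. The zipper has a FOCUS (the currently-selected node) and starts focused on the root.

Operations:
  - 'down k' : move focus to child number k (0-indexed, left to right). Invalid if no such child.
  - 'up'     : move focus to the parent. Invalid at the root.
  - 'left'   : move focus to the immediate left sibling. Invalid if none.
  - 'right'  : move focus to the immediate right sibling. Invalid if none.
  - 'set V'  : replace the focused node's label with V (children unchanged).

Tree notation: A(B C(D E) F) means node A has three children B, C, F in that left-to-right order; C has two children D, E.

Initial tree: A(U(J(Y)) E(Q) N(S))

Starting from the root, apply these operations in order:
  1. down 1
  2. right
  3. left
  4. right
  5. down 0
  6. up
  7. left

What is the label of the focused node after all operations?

Step 1 (down 1): focus=E path=1 depth=1 children=['Q'] left=['U'] right=['N'] parent=A
Step 2 (right): focus=N path=2 depth=1 children=['S'] left=['U', 'E'] right=[] parent=A
Step 3 (left): focus=E path=1 depth=1 children=['Q'] left=['U'] right=['N'] parent=A
Step 4 (right): focus=N path=2 depth=1 children=['S'] left=['U', 'E'] right=[] parent=A
Step 5 (down 0): focus=S path=2/0 depth=2 children=[] left=[] right=[] parent=N
Step 6 (up): focus=N path=2 depth=1 children=['S'] left=['U', 'E'] right=[] parent=A
Step 7 (left): focus=E path=1 depth=1 children=['Q'] left=['U'] right=['N'] parent=A

Answer: E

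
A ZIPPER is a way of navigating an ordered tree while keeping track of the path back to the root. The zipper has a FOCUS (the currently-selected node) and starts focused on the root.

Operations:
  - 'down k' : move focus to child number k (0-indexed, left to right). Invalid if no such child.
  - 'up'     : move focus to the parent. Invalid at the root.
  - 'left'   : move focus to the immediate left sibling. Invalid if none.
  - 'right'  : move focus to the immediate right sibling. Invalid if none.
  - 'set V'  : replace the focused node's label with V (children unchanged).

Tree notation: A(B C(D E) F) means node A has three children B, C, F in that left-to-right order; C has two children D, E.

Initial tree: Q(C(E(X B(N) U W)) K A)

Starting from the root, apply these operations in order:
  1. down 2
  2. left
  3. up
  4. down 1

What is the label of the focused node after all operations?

Answer: K

Derivation:
Step 1 (down 2): focus=A path=2 depth=1 children=[] left=['C', 'K'] right=[] parent=Q
Step 2 (left): focus=K path=1 depth=1 children=[] left=['C'] right=['A'] parent=Q
Step 3 (up): focus=Q path=root depth=0 children=['C', 'K', 'A'] (at root)
Step 4 (down 1): focus=K path=1 depth=1 children=[] left=['C'] right=['A'] parent=Q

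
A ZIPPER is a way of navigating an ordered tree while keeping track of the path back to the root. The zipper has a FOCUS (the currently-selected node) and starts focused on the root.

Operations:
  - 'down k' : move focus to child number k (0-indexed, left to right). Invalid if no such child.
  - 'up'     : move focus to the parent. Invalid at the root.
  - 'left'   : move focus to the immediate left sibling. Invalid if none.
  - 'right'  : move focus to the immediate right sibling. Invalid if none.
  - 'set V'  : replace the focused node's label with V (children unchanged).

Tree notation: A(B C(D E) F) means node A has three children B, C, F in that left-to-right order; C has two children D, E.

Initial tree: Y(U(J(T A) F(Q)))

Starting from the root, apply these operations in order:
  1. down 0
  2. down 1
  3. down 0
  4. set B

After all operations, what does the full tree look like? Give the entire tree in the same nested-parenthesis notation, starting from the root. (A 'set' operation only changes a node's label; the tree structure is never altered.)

Answer: Y(U(J(T A) F(B)))

Derivation:
Step 1 (down 0): focus=U path=0 depth=1 children=['J', 'F'] left=[] right=[] parent=Y
Step 2 (down 1): focus=F path=0/1 depth=2 children=['Q'] left=['J'] right=[] parent=U
Step 3 (down 0): focus=Q path=0/1/0 depth=3 children=[] left=[] right=[] parent=F
Step 4 (set B): focus=B path=0/1/0 depth=3 children=[] left=[] right=[] parent=F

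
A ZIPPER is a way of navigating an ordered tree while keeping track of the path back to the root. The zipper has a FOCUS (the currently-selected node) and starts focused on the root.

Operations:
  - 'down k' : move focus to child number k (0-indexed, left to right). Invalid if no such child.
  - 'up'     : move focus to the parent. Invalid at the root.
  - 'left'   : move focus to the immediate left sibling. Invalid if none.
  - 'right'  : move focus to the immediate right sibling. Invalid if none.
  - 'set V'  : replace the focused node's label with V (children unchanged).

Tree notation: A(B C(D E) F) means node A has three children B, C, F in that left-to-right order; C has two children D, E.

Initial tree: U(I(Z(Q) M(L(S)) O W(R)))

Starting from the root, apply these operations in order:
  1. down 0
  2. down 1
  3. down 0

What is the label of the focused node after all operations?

Answer: L

Derivation:
Step 1 (down 0): focus=I path=0 depth=1 children=['Z', 'M', 'O', 'W'] left=[] right=[] parent=U
Step 2 (down 1): focus=M path=0/1 depth=2 children=['L'] left=['Z'] right=['O', 'W'] parent=I
Step 3 (down 0): focus=L path=0/1/0 depth=3 children=['S'] left=[] right=[] parent=M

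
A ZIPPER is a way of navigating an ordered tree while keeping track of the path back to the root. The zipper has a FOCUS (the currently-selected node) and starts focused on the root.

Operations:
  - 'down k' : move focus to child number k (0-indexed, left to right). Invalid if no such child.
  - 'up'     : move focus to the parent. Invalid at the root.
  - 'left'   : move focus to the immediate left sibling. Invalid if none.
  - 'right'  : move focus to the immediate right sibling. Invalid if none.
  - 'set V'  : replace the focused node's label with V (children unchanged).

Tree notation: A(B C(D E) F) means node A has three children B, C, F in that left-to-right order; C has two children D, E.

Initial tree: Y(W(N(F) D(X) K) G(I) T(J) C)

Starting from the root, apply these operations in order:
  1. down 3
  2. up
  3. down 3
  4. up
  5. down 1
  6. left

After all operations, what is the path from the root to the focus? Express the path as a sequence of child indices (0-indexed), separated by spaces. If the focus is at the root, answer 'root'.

Step 1 (down 3): focus=C path=3 depth=1 children=[] left=['W', 'G', 'T'] right=[] parent=Y
Step 2 (up): focus=Y path=root depth=0 children=['W', 'G', 'T', 'C'] (at root)
Step 3 (down 3): focus=C path=3 depth=1 children=[] left=['W', 'G', 'T'] right=[] parent=Y
Step 4 (up): focus=Y path=root depth=0 children=['W', 'G', 'T', 'C'] (at root)
Step 5 (down 1): focus=G path=1 depth=1 children=['I'] left=['W'] right=['T', 'C'] parent=Y
Step 6 (left): focus=W path=0 depth=1 children=['N', 'D', 'K'] left=[] right=['G', 'T', 'C'] parent=Y

Answer: 0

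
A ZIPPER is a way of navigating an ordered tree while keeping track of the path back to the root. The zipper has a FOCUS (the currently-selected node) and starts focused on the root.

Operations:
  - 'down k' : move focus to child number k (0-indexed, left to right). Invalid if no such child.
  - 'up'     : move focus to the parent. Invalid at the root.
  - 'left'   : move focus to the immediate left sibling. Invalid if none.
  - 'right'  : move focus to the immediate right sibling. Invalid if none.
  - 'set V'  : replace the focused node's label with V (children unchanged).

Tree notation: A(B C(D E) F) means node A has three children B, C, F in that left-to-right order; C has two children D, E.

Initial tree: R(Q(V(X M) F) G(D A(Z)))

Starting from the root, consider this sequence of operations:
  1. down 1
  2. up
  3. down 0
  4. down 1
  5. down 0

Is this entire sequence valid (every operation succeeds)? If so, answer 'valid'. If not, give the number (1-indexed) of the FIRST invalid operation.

Step 1 (down 1): focus=G path=1 depth=1 children=['D', 'A'] left=['Q'] right=[] parent=R
Step 2 (up): focus=R path=root depth=0 children=['Q', 'G'] (at root)
Step 3 (down 0): focus=Q path=0 depth=1 children=['V', 'F'] left=[] right=['G'] parent=R
Step 4 (down 1): focus=F path=0/1 depth=2 children=[] left=['V'] right=[] parent=Q
Step 5 (down 0): INVALID

Answer: 5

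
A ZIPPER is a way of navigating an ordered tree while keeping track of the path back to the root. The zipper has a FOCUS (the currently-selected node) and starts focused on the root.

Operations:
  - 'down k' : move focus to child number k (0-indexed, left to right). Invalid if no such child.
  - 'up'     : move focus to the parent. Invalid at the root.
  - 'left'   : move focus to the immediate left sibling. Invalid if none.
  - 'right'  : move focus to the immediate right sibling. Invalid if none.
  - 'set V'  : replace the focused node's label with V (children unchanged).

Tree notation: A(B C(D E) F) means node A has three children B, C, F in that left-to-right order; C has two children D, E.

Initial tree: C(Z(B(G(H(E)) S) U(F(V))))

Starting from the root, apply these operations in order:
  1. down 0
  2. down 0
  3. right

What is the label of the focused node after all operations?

Step 1 (down 0): focus=Z path=0 depth=1 children=['B', 'U'] left=[] right=[] parent=C
Step 2 (down 0): focus=B path=0/0 depth=2 children=['G', 'S'] left=[] right=['U'] parent=Z
Step 3 (right): focus=U path=0/1 depth=2 children=['F'] left=['B'] right=[] parent=Z

Answer: U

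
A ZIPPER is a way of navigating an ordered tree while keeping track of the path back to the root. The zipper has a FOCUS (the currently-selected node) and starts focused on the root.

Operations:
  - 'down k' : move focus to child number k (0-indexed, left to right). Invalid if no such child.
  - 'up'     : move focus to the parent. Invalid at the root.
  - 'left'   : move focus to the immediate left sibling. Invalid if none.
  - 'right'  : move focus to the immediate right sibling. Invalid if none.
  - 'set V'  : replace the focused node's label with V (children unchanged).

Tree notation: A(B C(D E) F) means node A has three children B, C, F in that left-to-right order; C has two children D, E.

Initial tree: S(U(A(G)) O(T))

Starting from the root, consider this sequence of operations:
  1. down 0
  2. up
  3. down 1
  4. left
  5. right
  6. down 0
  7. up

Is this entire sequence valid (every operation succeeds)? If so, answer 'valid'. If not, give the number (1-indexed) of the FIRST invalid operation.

Answer: valid

Derivation:
Step 1 (down 0): focus=U path=0 depth=1 children=['A'] left=[] right=['O'] parent=S
Step 2 (up): focus=S path=root depth=0 children=['U', 'O'] (at root)
Step 3 (down 1): focus=O path=1 depth=1 children=['T'] left=['U'] right=[] parent=S
Step 4 (left): focus=U path=0 depth=1 children=['A'] left=[] right=['O'] parent=S
Step 5 (right): focus=O path=1 depth=1 children=['T'] left=['U'] right=[] parent=S
Step 6 (down 0): focus=T path=1/0 depth=2 children=[] left=[] right=[] parent=O
Step 7 (up): focus=O path=1 depth=1 children=['T'] left=['U'] right=[] parent=S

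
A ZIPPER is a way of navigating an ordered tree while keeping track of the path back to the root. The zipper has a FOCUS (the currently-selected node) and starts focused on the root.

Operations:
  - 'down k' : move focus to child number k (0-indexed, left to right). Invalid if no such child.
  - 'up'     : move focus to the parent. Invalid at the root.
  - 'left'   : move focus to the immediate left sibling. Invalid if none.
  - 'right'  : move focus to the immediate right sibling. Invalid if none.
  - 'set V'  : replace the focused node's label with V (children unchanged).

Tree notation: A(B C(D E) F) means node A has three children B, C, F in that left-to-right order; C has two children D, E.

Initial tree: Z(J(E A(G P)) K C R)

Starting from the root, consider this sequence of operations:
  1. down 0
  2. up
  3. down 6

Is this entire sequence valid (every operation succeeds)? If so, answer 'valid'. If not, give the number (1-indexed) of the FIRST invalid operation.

Answer: 3

Derivation:
Step 1 (down 0): focus=J path=0 depth=1 children=['E', 'A'] left=[] right=['K', 'C', 'R'] parent=Z
Step 2 (up): focus=Z path=root depth=0 children=['J', 'K', 'C', 'R'] (at root)
Step 3 (down 6): INVALID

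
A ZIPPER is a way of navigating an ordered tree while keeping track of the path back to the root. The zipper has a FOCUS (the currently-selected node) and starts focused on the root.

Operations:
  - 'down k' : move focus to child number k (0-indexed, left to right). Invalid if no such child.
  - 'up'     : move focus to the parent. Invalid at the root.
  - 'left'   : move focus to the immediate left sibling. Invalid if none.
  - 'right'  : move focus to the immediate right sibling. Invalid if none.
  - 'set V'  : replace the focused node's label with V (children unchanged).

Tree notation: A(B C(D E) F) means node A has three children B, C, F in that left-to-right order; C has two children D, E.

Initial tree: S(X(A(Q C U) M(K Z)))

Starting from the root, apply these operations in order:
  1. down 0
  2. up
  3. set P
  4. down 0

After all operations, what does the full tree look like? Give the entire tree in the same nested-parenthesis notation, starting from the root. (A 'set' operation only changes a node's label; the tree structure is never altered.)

Step 1 (down 0): focus=X path=0 depth=1 children=['A', 'M'] left=[] right=[] parent=S
Step 2 (up): focus=S path=root depth=0 children=['X'] (at root)
Step 3 (set P): focus=P path=root depth=0 children=['X'] (at root)
Step 4 (down 0): focus=X path=0 depth=1 children=['A', 'M'] left=[] right=[] parent=P

Answer: P(X(A(Q C U) M(K Z)))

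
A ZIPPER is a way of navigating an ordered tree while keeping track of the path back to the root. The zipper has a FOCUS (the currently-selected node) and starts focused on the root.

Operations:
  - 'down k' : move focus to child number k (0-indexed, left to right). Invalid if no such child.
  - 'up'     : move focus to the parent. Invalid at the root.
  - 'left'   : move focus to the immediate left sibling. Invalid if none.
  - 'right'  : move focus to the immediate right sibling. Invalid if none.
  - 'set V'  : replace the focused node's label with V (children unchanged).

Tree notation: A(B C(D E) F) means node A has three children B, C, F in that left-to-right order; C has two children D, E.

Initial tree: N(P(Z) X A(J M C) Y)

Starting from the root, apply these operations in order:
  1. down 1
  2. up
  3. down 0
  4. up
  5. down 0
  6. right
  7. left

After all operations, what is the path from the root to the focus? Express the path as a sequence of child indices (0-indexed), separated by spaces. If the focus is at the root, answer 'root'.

Answer: 0

Derivation:
Step 1 (down 1): focus=X path=1 depth=1 children=[] left=['P'] right=['A', 'Y'] parent=N
Step 2 (up): focus=N path=root depth=0 children=['P', 'X', 'A', 'Y'] (at root)
Step 3 (down 0): focus=P path=0 depth=1 children=['Z'] left=[] right=['X', 'A', 'Y'] parent=N
Step 4 (up): focus=N path=root depth=0 children=['P', 'X', 'A', 'Y'] (at root)
Step 5 (down 0): focus=P path=0 depth=1 children=['Z'] left=[] right=['X', 'A', 'Y'] parent=N
Step 6 (right): focus=X path=1 depth=1 children=[] left=['P'] right=['A', 'Y'] parent=N
Step 7 (left): focus=P path=0 depth=1 children=['Z'] left=[] right=['X', 'A', 'Y'] parent=N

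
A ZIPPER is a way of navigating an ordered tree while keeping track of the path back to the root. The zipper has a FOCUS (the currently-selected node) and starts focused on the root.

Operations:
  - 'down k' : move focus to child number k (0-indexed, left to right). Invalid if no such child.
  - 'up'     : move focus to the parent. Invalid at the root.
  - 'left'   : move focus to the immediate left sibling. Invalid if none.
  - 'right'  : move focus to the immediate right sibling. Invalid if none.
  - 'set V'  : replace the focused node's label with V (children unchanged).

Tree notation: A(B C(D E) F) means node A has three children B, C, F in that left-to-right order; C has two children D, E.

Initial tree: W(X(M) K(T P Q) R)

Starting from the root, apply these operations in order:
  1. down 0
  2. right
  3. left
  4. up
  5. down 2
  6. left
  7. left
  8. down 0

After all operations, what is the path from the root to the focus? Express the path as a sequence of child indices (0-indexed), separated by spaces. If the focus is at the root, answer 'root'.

Answer: 0 0

Derivation:
Step 1 (down 0): focus=X path=0 depth=1 children=['M'] left=[] right=['K', 'R'] parent=W
Step 2 (right): focus=K path=1 depth=1 children=['T', 'P', 'Q'] left=['X'] right=['R'] parent=W
Step 3 (left): focus=X path=0 depth=1 children=['M'] left=[] right=['K', 'R'] parent=W
Step 4 (up): focus=W path=root depth=0 children=['X', 'K', 'R'] (at root)
Step 5 (down 2): focus=R path=2 depth=1 children=[] left=['X', 'K'] right=[] parent=W
Step 6 (left): focus=K path=1 depth=1 children=['T', 'P', 'Q'] left=['X'] right=['R'] parent=W
Step 7 (left): focus=X path=0 depth=1 children=['M'] left=[] right=['K', 'R'] parent=W
Step 8 (down 0): focus=M path=0/0 depth=2 children=[] left=[] right=[] parent=X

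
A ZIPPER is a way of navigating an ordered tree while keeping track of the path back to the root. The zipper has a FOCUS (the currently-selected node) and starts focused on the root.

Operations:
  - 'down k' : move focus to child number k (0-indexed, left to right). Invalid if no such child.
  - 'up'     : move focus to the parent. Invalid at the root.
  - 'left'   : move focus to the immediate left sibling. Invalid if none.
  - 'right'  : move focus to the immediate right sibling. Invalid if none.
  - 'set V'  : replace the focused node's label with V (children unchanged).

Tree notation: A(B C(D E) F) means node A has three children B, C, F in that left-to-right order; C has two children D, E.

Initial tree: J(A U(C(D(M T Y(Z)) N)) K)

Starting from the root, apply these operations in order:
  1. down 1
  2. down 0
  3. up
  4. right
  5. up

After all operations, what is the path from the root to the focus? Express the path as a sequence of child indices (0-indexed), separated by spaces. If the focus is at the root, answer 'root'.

Answer: root

Derivation:
Step 1 (down 1): focus=U path=1 depth=1 children=['C'] left=['A'] right=['K'] parent=J
Step 2 (down 0): focus=C path=1/0 depth=2 children=['D', 'N'] left=[] right=[] parent=U
Step 3 (up): focus=U path=1 depth=1 children=['C'] left=['A'] right=['K'] parent=J
Step 4 (right): focus=K path=2 depth=1 children=[] left=['A', 'U'] right=[] parent=J
Step 5 (up): focus=J path=root depth=0 children=['A', 'U', 'K'] (at root)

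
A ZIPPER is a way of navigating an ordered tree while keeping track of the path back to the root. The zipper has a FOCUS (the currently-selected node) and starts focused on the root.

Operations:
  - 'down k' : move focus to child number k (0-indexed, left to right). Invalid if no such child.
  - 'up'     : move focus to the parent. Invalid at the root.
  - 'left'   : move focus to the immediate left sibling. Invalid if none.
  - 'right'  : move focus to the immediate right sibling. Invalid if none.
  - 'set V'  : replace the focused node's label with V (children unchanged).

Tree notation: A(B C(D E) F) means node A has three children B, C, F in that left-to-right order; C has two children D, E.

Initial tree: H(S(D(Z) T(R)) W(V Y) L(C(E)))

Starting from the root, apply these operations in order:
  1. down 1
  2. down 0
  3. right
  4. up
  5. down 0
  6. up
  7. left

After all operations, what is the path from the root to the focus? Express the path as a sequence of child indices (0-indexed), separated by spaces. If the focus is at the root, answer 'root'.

Step 1 (down 1): focus=W path=1 depth=1 children=['V', 'Y'] left=['S'] right=['L'] parent=H
Step 2 (down 0): focus=V path=1/0 depth=2 children=[] left=[] right=['Y'] parent=W
Step 3 (right): focus=Y path=1/1 depth=2 children=[] left=['V'] right=[] parent=W
Step 4 (up): focus=W path=1 depth=1 children=['V', 'Y'] left=['S'] right=['L'] parent=H
Step 5 (down 0): focus=V path=1/0 depth=2 children=[] left=[] right=['Y'] parent=W
Step 6 (up): focus=W path=1 depth=1 children=['V', 'Y'] left=['S'] right=['L'] parent=H
Step 7 (left): focus=S path=0 depth=1 children=['D', 'T'] left=[] right=['W', 'L'] parent=H

Answer: 0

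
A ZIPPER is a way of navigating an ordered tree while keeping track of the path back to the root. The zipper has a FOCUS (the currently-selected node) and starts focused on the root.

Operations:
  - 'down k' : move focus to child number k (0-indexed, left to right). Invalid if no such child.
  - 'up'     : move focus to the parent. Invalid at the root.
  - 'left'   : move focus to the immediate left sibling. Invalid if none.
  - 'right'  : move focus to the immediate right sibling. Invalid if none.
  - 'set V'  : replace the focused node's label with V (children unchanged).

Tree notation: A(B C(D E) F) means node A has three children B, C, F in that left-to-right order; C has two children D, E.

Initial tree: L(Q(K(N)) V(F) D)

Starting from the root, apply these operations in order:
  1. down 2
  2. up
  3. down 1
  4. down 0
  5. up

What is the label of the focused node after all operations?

Answer: V

Derivation:
Step 1 (down 2): focus=D path=2 depth=1 children=[] left=['Q', 'V'] right=[] parent=L
Step 2 (up): focus=L path=root depth=0 children=['Q', 'V', 'D'] (at root)
Step 3 (down 1): focus=V path=1 depth=1 children=['F'] left=['Q'] right=['D'] parent=L
Step 4 (down 0): focus=F path=1/0 depth=2 children=[] left=[] right=[] parent=V
Step 5 (up): focus=V path=1 depth=1 children=['F'] left=['Q'] right=['D'] parent=L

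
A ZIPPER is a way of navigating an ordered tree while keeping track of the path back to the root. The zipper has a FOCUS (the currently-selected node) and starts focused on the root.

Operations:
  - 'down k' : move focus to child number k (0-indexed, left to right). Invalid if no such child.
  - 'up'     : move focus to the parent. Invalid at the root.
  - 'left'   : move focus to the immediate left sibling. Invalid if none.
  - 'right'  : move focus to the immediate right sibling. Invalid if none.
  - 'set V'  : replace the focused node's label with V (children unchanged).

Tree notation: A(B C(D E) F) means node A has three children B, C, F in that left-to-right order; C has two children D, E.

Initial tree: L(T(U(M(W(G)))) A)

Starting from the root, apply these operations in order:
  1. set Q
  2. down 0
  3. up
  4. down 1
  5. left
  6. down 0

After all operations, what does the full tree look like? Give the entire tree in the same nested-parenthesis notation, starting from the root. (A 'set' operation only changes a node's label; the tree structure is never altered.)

Answer: Q(T(U(M(W(G)))) A)

Derivation:
Step 1 (set Q): focus=Q path=root depth=0 children=['T', 'A'] (at root)
Step 2 (down 0): focus=T path=0 depth=1 children=['U'] left=[] right=['A'] parent=Q
Step 3 (up): focus=Q path=root depth=0 children=['T', 'A'] (at root)
Step 4 (down 1): focus=A path=1 depth=1 children=[] left=['T'] right=[] parent=Q
Step 5 (left): focus=T path=0 depth=1 children=['U'] left=[] right=['A'] parent=Q
Step 6 (down 0): focus=U path=0/0 depth=2 children=['M'] left=[] right=[] parent=T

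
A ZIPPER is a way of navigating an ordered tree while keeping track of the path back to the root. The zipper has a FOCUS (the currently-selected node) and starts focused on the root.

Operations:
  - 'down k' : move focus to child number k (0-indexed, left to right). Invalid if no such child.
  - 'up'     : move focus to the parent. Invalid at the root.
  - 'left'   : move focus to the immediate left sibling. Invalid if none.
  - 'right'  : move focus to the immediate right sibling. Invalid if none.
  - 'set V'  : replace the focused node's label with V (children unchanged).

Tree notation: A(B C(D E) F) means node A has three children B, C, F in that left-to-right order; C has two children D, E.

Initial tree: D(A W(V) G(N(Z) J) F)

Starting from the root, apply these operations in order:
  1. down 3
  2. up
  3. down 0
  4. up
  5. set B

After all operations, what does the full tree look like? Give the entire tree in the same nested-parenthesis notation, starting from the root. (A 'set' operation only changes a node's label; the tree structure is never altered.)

Answer: B(A W(V) G(N(Z) J) F)

Derivation:
Step 1 (down 3): focus=F path=3 depth=1 children=[] left=['A', 'W', 'G'] right=[] parent=D
Step 2 (up): focus=D path=root depth=0 children=['A', 'W', 'G', 'F'] (at root)
Step 3 (down 0): focus=A path=0 depth=1 children=[] left=[] right=['W', 'G', 'F'] parent=D
Step 4 (up): focus=D path=root depth=0 children=['A', 'W', 'G', 'F'] (at root)
Step 5 (set B): focus=B path=root depth=0 children=['A', 'W', 'G', 'F'] (at root)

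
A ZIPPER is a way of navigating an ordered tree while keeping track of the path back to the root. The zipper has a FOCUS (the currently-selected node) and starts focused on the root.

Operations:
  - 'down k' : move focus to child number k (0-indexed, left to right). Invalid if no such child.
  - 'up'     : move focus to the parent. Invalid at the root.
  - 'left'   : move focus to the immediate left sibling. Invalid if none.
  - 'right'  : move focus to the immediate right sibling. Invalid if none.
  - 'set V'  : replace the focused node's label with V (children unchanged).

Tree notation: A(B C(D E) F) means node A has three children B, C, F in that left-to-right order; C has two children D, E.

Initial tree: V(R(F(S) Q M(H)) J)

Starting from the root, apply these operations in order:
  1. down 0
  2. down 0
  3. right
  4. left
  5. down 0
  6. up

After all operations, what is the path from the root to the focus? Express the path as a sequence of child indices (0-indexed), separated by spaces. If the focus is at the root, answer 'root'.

Answer: 0 0

Derivation:
Step 1 (down 0): focus=R path=0 depth=1 children=['F', 'Q', 'M'] left=[] right=['J'] parent=V
Step 2 (down 0): focus=F path=0/0 depth=2 children=['S'] left=[] right=['Q', 'M'] parent=R
Step 3 (right): focus=Q path=0/1 depth=2 children=[] left=['F'] right=['M'] parent=R
Step 4 (left): focus=F path=0/0 depth=2 children=['S'] left=[] right=['Q', 'M'] parent=R
Step 5 (down 0): focus=S path=0/0/0 depth=3 children=[] left=[] right=[] parent=F
Step 6 (up): focus=F path=0/0 depth=2 children=['S'] left=[] right=['Q', 'M'] parent=R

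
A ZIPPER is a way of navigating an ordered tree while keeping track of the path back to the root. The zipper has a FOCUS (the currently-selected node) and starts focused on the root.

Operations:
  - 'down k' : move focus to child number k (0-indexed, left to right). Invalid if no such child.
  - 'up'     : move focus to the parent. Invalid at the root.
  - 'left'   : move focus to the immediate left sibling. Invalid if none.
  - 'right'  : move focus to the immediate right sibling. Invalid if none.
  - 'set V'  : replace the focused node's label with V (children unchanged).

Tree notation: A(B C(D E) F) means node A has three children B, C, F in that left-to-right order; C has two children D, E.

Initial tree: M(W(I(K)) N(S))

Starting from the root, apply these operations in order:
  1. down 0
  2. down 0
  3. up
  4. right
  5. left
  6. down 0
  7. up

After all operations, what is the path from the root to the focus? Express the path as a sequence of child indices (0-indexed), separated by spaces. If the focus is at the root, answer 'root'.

Step 1 (down 0): focus=W path=0 depth=1 children=['I'] left=[] right=['N'] parent=M
Step 2 (down 0): focus=I path=0/0 depth=2 children=['K'] left=[] right=[] parent=W
Step 3 (up): focus=W path=0 depth=1 children=['I'] left=[] right=['N'] parent=M
Step 4 (right): focus=N path=1 depth=1 children=['S'] left=['W'] right=[] parent=M
Step 5 (left): focus=W path=0 depth=1 children=['I'] left=[] right=['N'] parent=M
Step 6 (down 0): focus=I path=0/0 depth=2 children=['K'] left=[] right=[] parent=W
Step 7 (up): focus=W path=0 depth=1 children=['I'] left=[] right=['N'] parent=M

Answer: 0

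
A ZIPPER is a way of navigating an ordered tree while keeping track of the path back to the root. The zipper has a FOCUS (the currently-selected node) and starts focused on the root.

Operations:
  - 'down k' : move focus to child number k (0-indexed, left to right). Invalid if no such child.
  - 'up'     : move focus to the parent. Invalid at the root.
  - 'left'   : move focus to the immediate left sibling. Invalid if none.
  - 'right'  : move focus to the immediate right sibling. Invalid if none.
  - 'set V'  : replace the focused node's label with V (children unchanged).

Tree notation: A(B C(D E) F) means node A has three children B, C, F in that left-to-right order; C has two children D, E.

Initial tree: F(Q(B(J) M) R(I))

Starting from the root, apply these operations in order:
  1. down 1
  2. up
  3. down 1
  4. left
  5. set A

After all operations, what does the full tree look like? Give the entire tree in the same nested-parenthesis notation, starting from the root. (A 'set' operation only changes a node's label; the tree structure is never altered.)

Answer: F(A(B(J) M) R(I))

Derivation:
Step 1 (down 1): focus=R path=1 depth=1 children=['I'] left=['Q'] right=[] parent=F
Step 2 (up): focus=F path=root depth=0 children=['Q', 'R'] (at root)
Step 3 (down 1): focus=R path=1 depth=1 children=['I'] left=['Q'] right=[] parent=F
Step 4 (left): focus=Q path=0 depth=1 children=['B', 'M'] left=[] right=['R'] parent=F
Step 5 (set A): focus=A path=0 depth=1 children=['B', 'M'] left=[] right=['R'] parent=F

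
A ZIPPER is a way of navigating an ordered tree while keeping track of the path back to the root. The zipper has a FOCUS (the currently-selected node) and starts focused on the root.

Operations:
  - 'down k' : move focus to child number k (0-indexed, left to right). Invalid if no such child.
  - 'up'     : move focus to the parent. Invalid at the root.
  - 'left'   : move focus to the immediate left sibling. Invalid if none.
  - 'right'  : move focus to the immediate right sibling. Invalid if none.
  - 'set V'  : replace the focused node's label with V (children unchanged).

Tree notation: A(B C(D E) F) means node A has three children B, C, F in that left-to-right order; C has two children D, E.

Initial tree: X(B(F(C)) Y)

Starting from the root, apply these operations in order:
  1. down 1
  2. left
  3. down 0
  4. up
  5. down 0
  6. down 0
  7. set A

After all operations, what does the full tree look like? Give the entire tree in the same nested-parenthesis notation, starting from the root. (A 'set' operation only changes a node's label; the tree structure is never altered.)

Answer: X(B(F(A)) Y)

Derivation:
Step 1 (down 1): focus=Y path=1 depth=1 children=[] left=['B'] right=[] parent=X
Step 2 (left): focus=B path=0 depth=1 children=['F'] left=[] right=['Y'] parent=X
Step 3 (down 0): focus=F path=0/0 depth=2 children=['C'] left=[] right=[] parent=B
Step 4 (up): focus=B path=0 depth=1 children=['F'] left=[] right=['Y'] parent=X
Step 5 (down 0): focus=F path=0/0 depth=2 children=['C'] left=[] right=[] parent=B
Step 6 (down 0): focus=C path=0/0/0 depth=3 children=[] left=[] right=[] parent=F
Step 7 (set A): focus=A path=0/0/0 depth=3 children=[] left=[] right=[] parent=F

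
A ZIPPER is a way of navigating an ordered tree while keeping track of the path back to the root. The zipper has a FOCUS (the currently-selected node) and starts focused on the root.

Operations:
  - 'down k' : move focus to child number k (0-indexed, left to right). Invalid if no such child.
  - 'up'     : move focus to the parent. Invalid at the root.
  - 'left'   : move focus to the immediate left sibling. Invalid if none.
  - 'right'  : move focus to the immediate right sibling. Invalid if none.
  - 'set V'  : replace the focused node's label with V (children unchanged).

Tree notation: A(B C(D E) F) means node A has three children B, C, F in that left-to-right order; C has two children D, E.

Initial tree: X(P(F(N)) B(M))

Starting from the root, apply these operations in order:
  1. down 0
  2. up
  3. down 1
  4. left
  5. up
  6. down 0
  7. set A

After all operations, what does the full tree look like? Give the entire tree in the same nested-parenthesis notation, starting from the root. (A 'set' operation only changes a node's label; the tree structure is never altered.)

Step 1 (down 0): focus=P path=0 depth=1 children=['F'] left=[] right=['B'] parent=X
Step 2 (up): focus=X path=root depth=0 children=['P', 'B'] (at root)
Step 3 (down 1): focus=B path=1 depth=1 children=['M'] left=['P'] right=[] parent=X
Step 4 (left): focus=P path=0 depth=1 children=['F'] left=[] right=['B'] parent=X
Step 5 (up): focus=X path=root depth=0 children=['P', 'B'] (at root)
Step 6 (down 0): focus=P path=0 depth=1 children=['F'] left=[] right=['B'] parent=X
Step 7 (set A): focus=A path=0 depth=1 children=['F'] left=[] right=['B'] parent=X

Answer: X(A(F(N)) B(M))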